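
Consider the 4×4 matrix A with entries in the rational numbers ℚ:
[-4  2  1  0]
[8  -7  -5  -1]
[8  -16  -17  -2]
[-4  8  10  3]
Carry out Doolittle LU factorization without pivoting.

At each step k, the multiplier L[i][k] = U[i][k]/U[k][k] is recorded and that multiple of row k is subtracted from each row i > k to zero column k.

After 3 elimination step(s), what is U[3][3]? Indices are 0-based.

U[3][3] = 3

Step 1: pivot at (0,0) is -4.
  row1 ← row1 − (-2)·row0  ⇒  L[1][0]=-2, U row1=(0, -3, -3, -1)
  row2 ← row2 − (-2)·row0  ⇒  L[2][0]=-2, U row2=(0, -12, -15, -2)
  row3 ← row3 − (1)·row0  ⇒  L[3][0]=1, U row3=(0, 6, 9, 3)
Step 2: pivot at (1,1) is -3.
  row2 ← row2 − (4)·row1  ⇒  L[2][1]=4, U row2=(0, 0, -3, 2)
  row3 ← row3 − (-2)·row1  ⇒  L[3][1]=-2, U row3=(0, 0, 3, 1)
Step 3: pivot at (2,2) is -3.
  row3 ← row3 − (-1)·row2  ⇒  L[3][2]=-1, U row3=(0, 0, 0, 3)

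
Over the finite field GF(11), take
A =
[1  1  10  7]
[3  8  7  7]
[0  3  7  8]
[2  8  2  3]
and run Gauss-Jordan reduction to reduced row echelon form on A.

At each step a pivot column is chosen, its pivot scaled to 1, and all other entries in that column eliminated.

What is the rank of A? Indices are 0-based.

pivot(0,0)=1: scale R0 → (1, 1, 10, 7)
  clear (1,0): R1 −= (3)R0 → (0, 5, 10, 8)
  clear (3,0): R3 −= (2)R0 → (0, 6, 4, 0)
pivot(1,1)=5: scale R1 → (0, 1, 2, 6)
  clear (0,1): R0 −= (1)R1 → (1, 0, 8, 1)
  clear (2,1): R2 −= (3)R1 → (0, 0, 1, 1)
  clear (3,1): R3 −= (6)R1 → (0, 0, 3, 8)
pivot(2,2)=1: scale R2 → (0, 0, 1, 1)
  clear (0,2): R0 −= (8)R2 → (1, 0, 0, 4)
  clear (1,2): R1 −= (2)R2 → (0, 1, 0, 4)
  clear (3,2): R3 −= (3)R2 → (0, 0, 0, 5)
pivot(3,3)=5: scale R3 → (0, 0, 0, 1)
  clear (0,3): R0 −= (4)R3 → (1, 0, 0, 0)
  clear (1,3): R1 −= (4)R3 → (0, 1, 0, 0)
  clear (2,3): R2 −= (1)R3 → (0, 0, 1, 0)

rank = 4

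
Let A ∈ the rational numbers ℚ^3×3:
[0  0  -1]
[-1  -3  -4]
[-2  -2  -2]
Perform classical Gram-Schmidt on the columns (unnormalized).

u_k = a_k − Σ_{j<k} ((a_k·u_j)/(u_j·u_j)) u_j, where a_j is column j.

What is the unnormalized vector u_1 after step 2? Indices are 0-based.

u_1 = (0, -8/5, 4/5)

Step 1: u_0 = a_0 = (0, -1, -2).
Step 2: u_1 = a_1 − (7/5)·u_0 = (0, -8/5, 4/5).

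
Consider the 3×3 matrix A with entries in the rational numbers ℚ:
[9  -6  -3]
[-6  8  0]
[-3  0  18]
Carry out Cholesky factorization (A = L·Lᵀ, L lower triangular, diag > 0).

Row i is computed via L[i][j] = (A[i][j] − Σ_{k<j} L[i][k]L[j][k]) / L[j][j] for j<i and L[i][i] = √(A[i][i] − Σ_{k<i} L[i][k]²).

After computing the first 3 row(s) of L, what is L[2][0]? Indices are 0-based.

L[2][0] = -1

Step 1: L[0][0] = √(9) = 3.
  L[1][0] = (-6) / L[0][0] = -2.
Step 2: L[1][1] = √(4) = 2.
  L[2][0] = (-3) / L[0][0] = -1.
  L[2][1] = (-2) / L[1][1] = -1.
Step 3: L[2][2] = √(16) = 4.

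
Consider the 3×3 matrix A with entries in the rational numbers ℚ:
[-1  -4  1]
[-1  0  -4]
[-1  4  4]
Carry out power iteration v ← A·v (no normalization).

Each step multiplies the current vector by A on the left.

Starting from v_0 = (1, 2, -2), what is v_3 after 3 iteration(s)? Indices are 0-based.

v_3 = (-7, -122, 218)

v_0 = (1, 2, -2).
v_1 = A·v_0 = (-11, 7, -1).
v_2 = A·v_1 = (-18, 15, 35).
v_3 = A·v_2 = (-7, -122, 218).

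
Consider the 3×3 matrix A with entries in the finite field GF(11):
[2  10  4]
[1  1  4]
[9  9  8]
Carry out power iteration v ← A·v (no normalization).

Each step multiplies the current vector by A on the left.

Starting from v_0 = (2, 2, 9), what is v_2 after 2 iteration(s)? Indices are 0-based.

v_0 = (2, 2, 9).
v_1 = A·v_0 = (5, 7, 9).
v_2 = A·v_1 = (6, 4, 4).

v_2 = (6, 4, 4)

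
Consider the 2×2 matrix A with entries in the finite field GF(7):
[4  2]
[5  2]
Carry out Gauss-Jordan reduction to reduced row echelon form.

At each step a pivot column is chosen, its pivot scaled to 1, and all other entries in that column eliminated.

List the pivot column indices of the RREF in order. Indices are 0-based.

pivot(0,0)=4: scale R0 → (1, 4)
  clear (1,0): R1 −= (5)R0 → (0, 3)
pivot(1,1)=3: scale R1 → (0, 1)
  clear (0,1): R0 −= (4)R1 → (1, 0)

pivot columns: 0, 1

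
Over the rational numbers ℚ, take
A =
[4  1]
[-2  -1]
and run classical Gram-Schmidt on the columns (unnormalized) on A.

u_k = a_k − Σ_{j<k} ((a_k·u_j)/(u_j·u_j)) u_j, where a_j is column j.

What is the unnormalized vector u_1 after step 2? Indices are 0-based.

Step 1: u_0 = a_0 = (4, -2).
Step 2: u_1 = a_1 − (3/10)·u_0 = (-1/5, -2/5).

u_1 = (-1/5, -2/5)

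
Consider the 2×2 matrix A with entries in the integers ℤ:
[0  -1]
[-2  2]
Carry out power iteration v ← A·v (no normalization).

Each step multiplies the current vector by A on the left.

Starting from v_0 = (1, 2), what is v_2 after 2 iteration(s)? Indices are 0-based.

v_0 = (1, 2).
v_1 = A·v_0 = (-2, 2).
v_2 = A·v_1 = (-2, 8).

v_2 = (-2, 8)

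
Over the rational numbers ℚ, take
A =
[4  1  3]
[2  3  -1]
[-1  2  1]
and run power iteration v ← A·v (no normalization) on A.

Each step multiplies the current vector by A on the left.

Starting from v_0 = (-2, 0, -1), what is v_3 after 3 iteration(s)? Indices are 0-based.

v_0 = (-2, 0, -1).
v_1 = A·v_0 = (-11, -3, 1).
v_2 = A·v_1 = (-44, -32, 6).
v_3 = A·v_2 = (-190, -190, -14).

v_3 = (-190, -190, -14)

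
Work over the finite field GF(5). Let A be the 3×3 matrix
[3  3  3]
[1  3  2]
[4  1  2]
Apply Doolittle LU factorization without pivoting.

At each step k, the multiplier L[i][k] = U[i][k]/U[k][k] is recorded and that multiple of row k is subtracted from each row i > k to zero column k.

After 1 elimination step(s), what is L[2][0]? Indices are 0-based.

[col 0] pivot 3
  R1 -= 2*R0 → (0, 2, 1)  (L[1][0] := 2)
  R2 -= 3*R0 → (0, 2, 3)  (L[2][0] := 3)

L[2][0] = 3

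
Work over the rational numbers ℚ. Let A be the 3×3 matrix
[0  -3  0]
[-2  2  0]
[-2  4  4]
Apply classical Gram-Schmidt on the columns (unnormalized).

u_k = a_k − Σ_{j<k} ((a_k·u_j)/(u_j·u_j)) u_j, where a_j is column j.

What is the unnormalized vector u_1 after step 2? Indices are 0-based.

Step 1: u_0 = a_0 = (0, -2, -2).
Step 2: u_1 = a_1 − (-3/2)·u_0 = (-3, -1, 1).

u_1 = (-3, -1, 1)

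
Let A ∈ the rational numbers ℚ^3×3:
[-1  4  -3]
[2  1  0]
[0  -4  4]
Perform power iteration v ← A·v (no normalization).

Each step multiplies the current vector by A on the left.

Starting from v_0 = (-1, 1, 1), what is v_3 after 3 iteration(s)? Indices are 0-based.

v_0 = (-1, 1, 1).
v_1 = A·v_0 = (2, -1, 0).
v_2 = A·v_1 = (-6, 3, 4).
v_3 = A·v_2 = (6, -9, 4).

v_3 = (6, -9, 4)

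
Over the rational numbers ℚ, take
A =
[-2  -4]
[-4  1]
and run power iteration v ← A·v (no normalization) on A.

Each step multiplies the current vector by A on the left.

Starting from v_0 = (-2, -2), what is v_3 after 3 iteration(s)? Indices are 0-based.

v_3 = (264, 150)

v_0 = (-2, -2).
v_1 = A·v_0 = (12, 6).
v_2 = A·v_1 = (-48, -42).
v_3 = A·v_2 = (264, 150).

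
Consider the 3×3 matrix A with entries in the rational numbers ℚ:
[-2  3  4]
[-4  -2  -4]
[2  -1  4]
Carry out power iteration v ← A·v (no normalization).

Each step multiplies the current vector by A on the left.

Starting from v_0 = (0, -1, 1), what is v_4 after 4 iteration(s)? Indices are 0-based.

v_4 = (224, -400, 688)

v_0 = (0, -1, 1).
v_1 = A·v_0 = (1, -2, 5).
v_2 = A·v_1 = (12, -20, 24).
v_3 = A·v_2 = (12, -104, 140).
v_4 = A·v_3 = (224, -400, 688).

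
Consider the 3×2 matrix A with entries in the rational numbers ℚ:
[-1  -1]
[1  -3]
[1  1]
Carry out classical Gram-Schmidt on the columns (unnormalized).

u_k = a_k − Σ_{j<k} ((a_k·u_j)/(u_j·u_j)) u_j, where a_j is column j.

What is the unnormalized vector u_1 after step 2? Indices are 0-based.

u_1 = (-4/3, -8/3, 4/3)

Step 1: u_0 = a_0 = (-1, 1, 1).
Step 2: u_1 = a_1 − (-1/3)·u_0 = (-4/3, -8/3, 4/3).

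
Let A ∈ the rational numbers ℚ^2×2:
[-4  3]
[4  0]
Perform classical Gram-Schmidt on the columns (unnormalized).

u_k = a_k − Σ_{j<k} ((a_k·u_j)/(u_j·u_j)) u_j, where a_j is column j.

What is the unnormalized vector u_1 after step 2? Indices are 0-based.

u_1 = (3/2, 3/2)

Step 1: u_0 = a_0 = (-4, 4).
Step 2: u_1 = a_1 − (-3/8)·u_0 = (3/2, 3/2).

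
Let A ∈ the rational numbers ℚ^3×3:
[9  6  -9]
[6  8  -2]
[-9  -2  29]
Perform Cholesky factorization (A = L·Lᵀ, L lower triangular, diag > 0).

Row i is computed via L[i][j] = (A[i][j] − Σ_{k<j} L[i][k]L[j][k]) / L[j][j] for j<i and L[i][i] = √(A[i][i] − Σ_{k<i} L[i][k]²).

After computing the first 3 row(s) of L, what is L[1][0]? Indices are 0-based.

Step 1: L[0][0] = √(9) = 3.
  L[1][0] = (6) / L[0][0] = 2.
Step 2: L[1][1] = √(4) = 2.
  L[2][0] = (-9) / L[0][0] = -3.
  L[2][1] = (4) / L[1][1] = 2.
Step 3: L[2][2] = √(16) = 4.

L[1][0] = 2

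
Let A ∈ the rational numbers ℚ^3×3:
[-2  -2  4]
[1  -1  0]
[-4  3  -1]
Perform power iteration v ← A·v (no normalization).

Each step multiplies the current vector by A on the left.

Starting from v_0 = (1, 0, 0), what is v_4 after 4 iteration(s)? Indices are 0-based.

v_4 = (-38, 105, -441)

v_0 = (1, 0, 0).
v_1 = A·v_0 = (-2, 1, -4).
v_2 = A·v_1 = (-14, -3, 15).
v_3 = A·v_2 = (94, -11, 32).
v_4 = A·v_3 = (-38, 105, -441).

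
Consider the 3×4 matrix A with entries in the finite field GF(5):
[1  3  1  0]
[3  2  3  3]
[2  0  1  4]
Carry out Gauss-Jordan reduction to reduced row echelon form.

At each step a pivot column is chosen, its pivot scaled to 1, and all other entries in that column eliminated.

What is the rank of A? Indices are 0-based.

pivot(0,0)=1: scale R0 → (1, 3, 1, 0)
  clear (1,0): R1 −= (3)R0 → (0, 3, 0, 3)
  clear (2,0): R2 −= (2)R0 → (0, 4, 4, 4)
pivot(1,1)=3: scale R1 → (0, 1, 0, 1)
  clear (0,1): R0 −= (3)R1 → (1, 0, 1, 2)
  clear (2,1): R2 −= (4)R1 → (0, 0, 4, 0)
pivot(2,2)=4: scale R2 → (0, 0, 1, 0)
  clear (0,2): R0 −= (1)R2 → (1, 0, 0, 2)

rank = 3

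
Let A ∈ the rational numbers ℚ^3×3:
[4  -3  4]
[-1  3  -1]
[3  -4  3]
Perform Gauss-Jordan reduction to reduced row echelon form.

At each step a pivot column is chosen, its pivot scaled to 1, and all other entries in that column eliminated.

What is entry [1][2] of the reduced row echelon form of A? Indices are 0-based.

step 1: normalize row 0 (÷4) = (1, -3/4, 1)
  row 1: subtract -1×row0 = (0, 9/4, 0)
  row 2: subtract 3×row0 = (0, -7/4, 0)
step 2: normalize row 1 (÷9/4) = (0, 1, 0)
  row 0: subtract -3/4×row1 = (1, 0, 1)
  row 2: subtract -7/4×row1 = (0, 0, 0)
skip col 2 (zero from row 2)

M[1][2] = 0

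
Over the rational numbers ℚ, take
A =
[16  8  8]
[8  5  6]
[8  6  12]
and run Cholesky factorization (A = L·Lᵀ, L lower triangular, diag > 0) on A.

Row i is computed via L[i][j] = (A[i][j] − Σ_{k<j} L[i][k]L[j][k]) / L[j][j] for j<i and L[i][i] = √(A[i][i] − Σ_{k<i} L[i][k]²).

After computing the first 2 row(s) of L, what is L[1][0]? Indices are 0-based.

L[1][0] = 2

Step 1: L[0][0] = √(16) = 4.
  L[1][0] = (8) / L[0][0] = 2.
Step 2: L[1][1] = √(1) = 1.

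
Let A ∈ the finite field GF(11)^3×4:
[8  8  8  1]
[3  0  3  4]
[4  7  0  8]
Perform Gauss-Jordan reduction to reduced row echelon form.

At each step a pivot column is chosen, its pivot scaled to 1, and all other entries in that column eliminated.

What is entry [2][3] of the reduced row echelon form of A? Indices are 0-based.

M[2][3] = 1

[1] R0 /= 8  ⇒  (1, 1, 1, 7)
     R1 -= 3·R0  ⇒  (0, 8, 0, 5)
     R2 -= 4·R0  ⇒  (0, 3, 7, 2)
[2] R1 /= 8  ⇒  (0, 1, 0, 2)
     R0 -= 1·R1  ⇒  (1, 0, 1, 5)
     R2 -= 3·R1  ⇒  (0, 0, 7, 7)
[3] R2 /= 7  ⇒  (0, 0, 1, 1)
     R0 -= 1·R2  ⇒  (1, 0, 0, 4)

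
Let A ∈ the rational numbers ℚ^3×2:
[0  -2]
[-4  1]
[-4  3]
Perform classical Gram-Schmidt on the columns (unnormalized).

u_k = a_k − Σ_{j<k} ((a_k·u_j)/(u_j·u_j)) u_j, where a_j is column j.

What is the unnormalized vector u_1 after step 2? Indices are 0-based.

u_1 = (-2, -1, 1)

Step 1: u_0 = a_0 = (0, -4, -4).
Step 2: u_1 = a_1 − (-1/2)·u_0 = (-2, -1, 1).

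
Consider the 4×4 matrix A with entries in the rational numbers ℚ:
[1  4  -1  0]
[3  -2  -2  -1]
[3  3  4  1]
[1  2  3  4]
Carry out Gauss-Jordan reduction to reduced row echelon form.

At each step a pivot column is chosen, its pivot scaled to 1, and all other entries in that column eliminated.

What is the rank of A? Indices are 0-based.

step 1: normalize row 0 (÷1) = (1, 4, -1, 0)
  row 1: subtract 3×row0 = (0, -14, 1, -1)
  row 2: subtract 3×row0 = (0, -9, 7, 1)
  row 3: subtract 1×row0 = (0, -2, 4, 4)
step 2: normalize row 1 (÷-14) = (0, 1, -1/14, 1/14)
  row 0: subtract 4×row1 = (1, 0, -5/7, -2/7)
  row 2: subtract -9×row1 = (0, 0, 89/14, 23/14)
  row 3: subtract -2×row1 = (0, 0, 27/7, 29/7)
step 3: normalize row 2 (÷89/14) = (0, 0, 1, 23/89)
  row 0: subtract -5/7×row2 = (1, 0, 0, -9/89)
  row 1: subtract -1/14×row2 = (0, 1, 0, 8/89)
  row 3: subtract 27/7×row2 = (0, 0, 0, 280/89)
step 4: normalize row 3 (÷280/89) = (0, 0, 0, 1)
  row 0: subtract -9/89×row3 = (1, 0, 0, 0)
  row 1: subtract 8/89×row3 = (0, 1, 0, 0)
  row 2: subtract 23/89×row3 = (0, 0, 1, 0)

rank = 4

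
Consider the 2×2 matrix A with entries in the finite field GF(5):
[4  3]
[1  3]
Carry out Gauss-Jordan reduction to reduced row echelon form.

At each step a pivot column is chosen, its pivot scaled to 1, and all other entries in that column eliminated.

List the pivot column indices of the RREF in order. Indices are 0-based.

pivot columns: 0, 1

step 1: normalize row 0 (÷4) = (1, 2)
  row 1: subtract 1×row0 = (0, 1)
step 2: normalize row 1 (÷1) = (0, 1)
  row 0: subtract 2×row1 = (1, 0)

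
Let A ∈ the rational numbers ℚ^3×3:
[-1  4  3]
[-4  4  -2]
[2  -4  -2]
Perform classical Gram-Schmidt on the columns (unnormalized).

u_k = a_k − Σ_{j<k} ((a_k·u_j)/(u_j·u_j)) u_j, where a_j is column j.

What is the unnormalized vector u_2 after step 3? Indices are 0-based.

Step 1: u_0 = a_0 = (-1, -4, 2).
Step 2: u_1 = a_1 − (-4/3)·u_0 = (8/3, -4/3, -4/3).
Step 3: u_2 = a_2 − (1/21)·u_0 − (5/4)·u_1 = (-2/7, -1/7, -3/7).

u_2 = (-2/7, -1/7, -3/7)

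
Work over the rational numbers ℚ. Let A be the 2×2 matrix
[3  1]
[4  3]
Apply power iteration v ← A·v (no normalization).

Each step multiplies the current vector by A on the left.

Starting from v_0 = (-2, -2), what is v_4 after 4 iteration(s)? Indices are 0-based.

v_4 = (-938, -1874)

v_0 = (-2, -2).
v_1 = A·v_0 = (-8, -14).
v_2 = A·v_1 = (-38, -74).
v_3 = A·v_2 = (-188, -374).
v_4 = A·v_3 = (-938, -1874).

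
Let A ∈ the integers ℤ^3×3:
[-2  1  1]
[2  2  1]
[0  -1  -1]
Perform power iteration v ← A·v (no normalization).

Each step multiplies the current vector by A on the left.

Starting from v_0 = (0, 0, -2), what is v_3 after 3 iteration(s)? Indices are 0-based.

v_0 = (0, 0, -2).
v_1 = A·v_0 = (-2, -2, 2).
v_2 = A·v_1 = (4, -6, 0).
v_3 = A·v_2 = (-14, -4, 6).

v_3 = (-14, -4, 6)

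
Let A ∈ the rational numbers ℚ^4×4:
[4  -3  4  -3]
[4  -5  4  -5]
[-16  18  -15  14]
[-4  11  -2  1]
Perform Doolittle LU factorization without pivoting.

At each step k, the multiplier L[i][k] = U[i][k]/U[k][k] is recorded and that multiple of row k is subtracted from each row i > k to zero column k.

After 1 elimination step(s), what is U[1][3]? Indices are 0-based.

Step 1: pivot at (0,0) is 4.
  row1 ← row1 − (1)·row0  ⇒  L[1][0]=1, U row1=(0, -2, 0, -2)
  row2 ← row2 − (-4)·row0  ⇒  L[2][0]=-4, U row2=(0, 6, 1, 2)
  row3 ← row3 − (-1)·row0  ⇒  L[3][0]=-1, U row3=(0, 8, 2, -2)

U[1][3] = -2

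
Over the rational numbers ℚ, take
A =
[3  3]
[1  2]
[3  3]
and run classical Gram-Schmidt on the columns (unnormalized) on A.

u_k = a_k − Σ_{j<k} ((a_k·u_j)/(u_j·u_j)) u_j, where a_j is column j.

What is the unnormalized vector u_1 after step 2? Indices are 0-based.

Step 1: u_0 = a_0 = (3, 1, 3).
Step 2: u_1 = a_1 − (20/19)·u_0 = (-3/19, 18/19, -3/19).

u_1 = (-3/19, 18/19, -3/19)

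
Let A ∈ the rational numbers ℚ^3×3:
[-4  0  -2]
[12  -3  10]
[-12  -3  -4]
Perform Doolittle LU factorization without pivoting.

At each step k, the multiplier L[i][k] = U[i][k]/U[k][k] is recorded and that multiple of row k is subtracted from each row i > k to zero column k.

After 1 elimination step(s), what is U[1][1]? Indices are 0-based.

U[1][1] = -3

[col 0] pivot -4
  R1 -= -3*R0 → (0, -3, 4)  (L[1][0] := -3)
  R2 -= 3*R0 → (0, -3, 2)  (L[2][0] := 3)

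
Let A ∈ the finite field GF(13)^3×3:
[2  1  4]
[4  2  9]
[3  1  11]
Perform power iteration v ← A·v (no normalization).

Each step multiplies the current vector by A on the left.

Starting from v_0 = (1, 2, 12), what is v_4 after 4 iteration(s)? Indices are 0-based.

v_0 = (1, 2, 12).
v_1 = A·v_0 = (0, 12, 7).
v_2 = A·v_1 = (1, 9, 11).
v_3 = A·v_2 = (3, 4, 3).
v_4 = A·v_3 = (9, 8, 7).

v_4 = (9, 8, 7)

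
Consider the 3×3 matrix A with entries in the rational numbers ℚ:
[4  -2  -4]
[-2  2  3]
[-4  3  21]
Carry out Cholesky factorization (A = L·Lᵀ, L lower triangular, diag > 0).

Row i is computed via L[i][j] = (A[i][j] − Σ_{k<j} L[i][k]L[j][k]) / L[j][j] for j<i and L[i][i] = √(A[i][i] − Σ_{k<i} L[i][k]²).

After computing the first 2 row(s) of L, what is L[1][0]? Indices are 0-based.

Step 1: L[0][0] = √(4) = 2.
  L[1][0] = (-2) / L[0][0] = -1.
Step 2: L[1][1] = √(1) = 1.

L[1][0] = -1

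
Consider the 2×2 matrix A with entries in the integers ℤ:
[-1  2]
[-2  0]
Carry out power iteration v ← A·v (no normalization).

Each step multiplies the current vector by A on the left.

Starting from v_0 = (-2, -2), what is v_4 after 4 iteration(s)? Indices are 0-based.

v_0 = (-2, -2).
v_1 = A·v_0 = (-2, 4).
v_2 = A·v_1 = (10, 4).
v_3 = A·v_2 = (-2, -20).
v_4 = A·v_3 = (-38, 4).

v_4 = (-38, 4)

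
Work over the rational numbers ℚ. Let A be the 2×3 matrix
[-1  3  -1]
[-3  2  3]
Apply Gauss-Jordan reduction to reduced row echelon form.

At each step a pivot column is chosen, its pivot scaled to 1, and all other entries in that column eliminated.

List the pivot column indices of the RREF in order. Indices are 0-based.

pivot columns: 0, 1

pivot(0,0)=-1: scale R0 → (1, -3, 1)
  clear (1,0): R1 −= (-3)R0 → (0, -7, 6)
pivot(1,1)=-7: scale R1 → (0, 1, -6/7)
  clear (0,1): R0 −= (-3)R1 → (1, 0, -11/7)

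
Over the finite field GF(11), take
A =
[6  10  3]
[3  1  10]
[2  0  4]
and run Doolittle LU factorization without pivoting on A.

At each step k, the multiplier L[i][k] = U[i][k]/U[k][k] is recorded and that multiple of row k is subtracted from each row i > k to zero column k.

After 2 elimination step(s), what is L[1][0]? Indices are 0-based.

L[1][0] = 6

Step 1: pivot at (0,0) is 6.
  row1 ← row1 − (6)·row0  ⇒  L[1][0]=6, U row1=(0, 7, 3)
  row2 ← row2 − (4)·row0  ⇒  L[2][0]=4, U row2=(0, 4, 3)
Step 2: pivot at (1,1) is 7.
  row2 ← row2 − (10)·row1  ⇒  L[2][1]=10, U row2=(0, 0, 6)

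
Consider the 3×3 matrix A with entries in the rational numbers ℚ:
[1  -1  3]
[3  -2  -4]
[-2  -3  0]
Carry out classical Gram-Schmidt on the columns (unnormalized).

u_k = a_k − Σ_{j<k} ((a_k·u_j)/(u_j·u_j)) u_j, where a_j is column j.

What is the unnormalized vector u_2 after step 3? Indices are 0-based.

u_2 = (59/15, -59/39, -59/195)

Step 1: u_0 = a_0 = (1, 3, -2).
Step 2: u_1 = a_1 − (-1/14)·u_0 = (-13/14, -25/14, -22/7).
Step 3: u_2 = a_2 − (-9/14)·u_0 − (61/195)·u_1 = (59/15, -59/39, -59/195).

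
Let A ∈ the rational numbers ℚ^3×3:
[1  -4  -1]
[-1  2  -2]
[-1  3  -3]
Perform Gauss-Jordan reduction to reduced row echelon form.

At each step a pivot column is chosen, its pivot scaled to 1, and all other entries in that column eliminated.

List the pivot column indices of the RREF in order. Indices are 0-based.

pivot columns: 0, 1, 2

step 1: normalize row 0 (÷1) = (1, -4, -1)
  row 1: subtract -1×row0 = (0, -2, -3)
  row 2: subtract -1×row0 = (0, -1, -4)
step 2: normalize row 1 (÷-2) = (0, 1, 3/2)
  row 0: subtract -4×row1 = (1, 0, 5)
  row 2: subtract -1×row1 = (0, 0, -5/2)
step 3: normalize row 2 (÷-5/2) = (0, 0, 1)
  row 0: subtract 5×row2 = (1, 0, 0)
  row 1: subtract 3/2×row2 = (0, 1, 0)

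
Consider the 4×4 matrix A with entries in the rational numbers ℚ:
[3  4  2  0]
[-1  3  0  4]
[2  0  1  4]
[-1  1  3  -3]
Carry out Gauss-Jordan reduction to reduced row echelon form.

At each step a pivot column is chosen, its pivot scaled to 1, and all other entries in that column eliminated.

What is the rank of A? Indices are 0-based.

rank = 4

pivot(0,0)=3: scale R0 → (1, 4/3, 2/3, 0)
  clear (1,0): R1 −= (-1)R0 → (0, 13/3, 2/3, 4)
  clear (2,0): R2 −= (2)R0 → (0, -8/3, -1/3, 4)
  clear (3,0): R3 −= (-1)R0 → (0, 7/3, 11/3, -3)
pivot(1,1)=13/3: scale R1 → (0, 1, 2/13, 12/13)
  clear (0,1): R0 −= (4/3)R1 → (1, 0, 6/13, -16/13)
  clear (2,1): R2 −= (-8/3)R1 → (0, 0, 1/13, 84/13)
  clear (3,1): R3 −= (7/3)R1 → (0, 0, 43/13, -67/13)
pivot(2,2)=1/13: scale R2 → (0, 0, 1, 84)
  clear (0,2): R0 −= (6/13)R2 → (1, 0, 0, -40)
  clear (1,2): R1 −= (2/13)R2 → (0, 1, 0, -12)
  clear (3,2): R3 −= (43/13)R2 → (0, 0, 0, -283)
pivot(3,3)=-283: scale R3 → (0, 0, 0, 1)
  clear (0,3): R0 −= (-40)R3 → (1, 0, 0, 0)
  clear (1,3): R1 −= (-12)R3 → (0, 1, 0, 0)
  clear (2,3): R2 −= (84)R3 → (0, 0, 1, 0)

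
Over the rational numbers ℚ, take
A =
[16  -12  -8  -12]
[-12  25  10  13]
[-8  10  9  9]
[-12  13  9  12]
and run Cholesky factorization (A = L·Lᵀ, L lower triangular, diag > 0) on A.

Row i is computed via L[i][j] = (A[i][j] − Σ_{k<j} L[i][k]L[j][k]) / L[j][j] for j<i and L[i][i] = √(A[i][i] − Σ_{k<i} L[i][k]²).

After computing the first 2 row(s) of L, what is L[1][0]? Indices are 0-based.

Step 1: L[0][0] = √(16) = 4.
  L[1][0] = (-12) / L[0][0] = -3.
Step 2: L[1][1] = √(16) = 4.

L[1][0] = -3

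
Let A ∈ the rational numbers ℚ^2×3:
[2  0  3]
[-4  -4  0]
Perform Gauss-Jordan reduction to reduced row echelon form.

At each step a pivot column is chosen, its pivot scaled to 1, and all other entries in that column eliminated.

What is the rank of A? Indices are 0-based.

rank = 2

step 1: normalize row 0 (÷2) = (1, 0, 3/2)
  row 1: subtract -4×row0 = (0, -4, 6)
step 2: normalize row 1 (÷-4) = (0, 1, -3/2)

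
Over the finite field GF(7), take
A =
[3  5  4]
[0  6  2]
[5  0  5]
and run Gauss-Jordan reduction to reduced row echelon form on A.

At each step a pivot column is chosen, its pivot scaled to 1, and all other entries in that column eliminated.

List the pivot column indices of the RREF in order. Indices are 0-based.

pivot(0,0)=3: scale R0 → (1, 4, 6)
  clear (2,0): R2 −= (5)R0 → (0, 1, 3)
pivot(1,1)=6: scale R1 → (0, 1, 5)
  clear (0,1): R0 −= (4)R1 → (1, 0, 0)
  clear (2,1): R2 −= (1)R1 → (0, 0, 5)
pivot(2,2)=5: scale R2 → (0, 0, 1)
  clear (1,2): R1 −= (5)R2 → (0, 1, 0)

pivot columns: 0, 1, 2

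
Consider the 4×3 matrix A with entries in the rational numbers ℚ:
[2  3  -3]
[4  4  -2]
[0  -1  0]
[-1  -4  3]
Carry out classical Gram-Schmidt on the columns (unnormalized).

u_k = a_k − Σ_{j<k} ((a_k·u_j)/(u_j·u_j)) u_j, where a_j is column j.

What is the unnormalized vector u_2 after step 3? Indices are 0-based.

Step 1: u_0 = a_0 = (2, 4, 0, -1).
Step 2: u_1 = a_1 − (26/21)·u_0 = (11/21, -20/21, -1, -58/21).
Step 3: u_2 = a_2 − (-17/21)·u_0 − (-167/206)·u_1 = (-197/206, 48/103, -167/206, -5/103).

u_2 = (-197/206, 48/103, -167/206, -5/103)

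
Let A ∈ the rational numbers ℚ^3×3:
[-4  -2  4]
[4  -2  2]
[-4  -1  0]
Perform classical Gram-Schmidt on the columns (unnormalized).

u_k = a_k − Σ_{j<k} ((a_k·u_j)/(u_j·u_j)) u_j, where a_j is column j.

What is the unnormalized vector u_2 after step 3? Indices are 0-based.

Step 1: u_0 = a_0 = (-4, 4, -4).
Step 2: u_1 = a_1 − (1/12)·u_0 = (-5/3, -7/3, -2/3).
Step 3: u_2 = a_2 − (-1/6)·u_0 − (-17/13)·u_1 = (15/13, -5/13, -20/13).

u_2 = (15/13, -5/13, -20/13)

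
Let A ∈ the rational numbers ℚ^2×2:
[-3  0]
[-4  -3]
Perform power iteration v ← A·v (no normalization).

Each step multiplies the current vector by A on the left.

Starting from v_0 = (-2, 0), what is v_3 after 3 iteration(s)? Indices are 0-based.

v_3 = (54, 216)

v_0 = (-2, 0).
v_1 = A·v_0 = (6, 8).
v_2 = A·v_1 = (-18, -48).
v_3 = A·v_2 = (54, 216).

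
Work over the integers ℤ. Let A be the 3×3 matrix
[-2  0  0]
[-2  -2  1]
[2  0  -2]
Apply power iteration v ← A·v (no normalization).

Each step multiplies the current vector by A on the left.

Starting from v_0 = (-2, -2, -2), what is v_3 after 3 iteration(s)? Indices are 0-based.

v_3 = (16, 64, -32)

v_0 = (-2, -2, -2).
v_1 = A·v_0 = (4, 6, 0).
v_2 = A·v_1 = (-8, -20, 8).
v_3 = A·v_2 = (16, 64, -32).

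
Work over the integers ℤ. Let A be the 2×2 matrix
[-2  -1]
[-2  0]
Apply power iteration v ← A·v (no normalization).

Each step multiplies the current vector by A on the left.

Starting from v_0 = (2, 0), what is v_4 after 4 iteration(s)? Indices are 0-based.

v_4 = (88, 64)

v_0 = (2, 0).
v_1 = A·v_0 = (-4, -4).
v_2 = A·v_1 = (12, 8).
v_3 = A·v_2 = (-32, -24).
v_4 = A·v_3 = (88, 64).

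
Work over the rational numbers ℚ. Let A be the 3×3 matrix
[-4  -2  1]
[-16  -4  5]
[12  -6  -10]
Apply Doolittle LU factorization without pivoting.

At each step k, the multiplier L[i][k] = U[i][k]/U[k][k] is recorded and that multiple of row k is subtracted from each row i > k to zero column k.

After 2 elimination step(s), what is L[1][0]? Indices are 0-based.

L[1][0] = 4

Step 1: pivot at (0,0) is -4.
  row1 ← row1 − (4)·row0  ⇒  L[1][0]=4, U row1=(0, 4, 1)
  row2 ← row2 − (-3)·row0  ⇒  L[2][0]=-3, U row2=(0, -12, -7)
Step 2: pivot at (1,1) is 4.
  row2 ← row2 − (-3)·row1  ⇒  L[2][1]=-3, U row2=(0, 0, -4)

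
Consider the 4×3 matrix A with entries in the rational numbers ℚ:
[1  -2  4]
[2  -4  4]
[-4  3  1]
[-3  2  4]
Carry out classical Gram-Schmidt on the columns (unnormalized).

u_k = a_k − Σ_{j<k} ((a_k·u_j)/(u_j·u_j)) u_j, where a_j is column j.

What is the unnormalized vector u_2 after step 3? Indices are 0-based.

u_2 = (158/103, -96/103, -136/103, 170/103)

Step 1: u_0 = a_0 = (1, 2, -4, -3).
Step 2: u_1 = a_1 − (-14/15)·u_0 = (-16/15, -32/15, -11/15, -4/5).
Step 3: u_2 = a_2 − (-2/15)·u_0 − (-251/103)·u_1 = (158/103, -96/103, -136/103, 170/103).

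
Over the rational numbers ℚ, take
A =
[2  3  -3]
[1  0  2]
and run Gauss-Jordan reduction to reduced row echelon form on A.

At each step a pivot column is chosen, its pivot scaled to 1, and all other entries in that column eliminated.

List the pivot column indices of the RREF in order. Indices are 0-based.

pivot columns: 0, 1

[1] R0 /= 2  ⇒  (1, 3/2, -3/2)
     R1 -= 1·R0  ⇒  (0, -3/2, 7/2)
[2] R1 /= -3/2  ⇒  (0, 1, -7/3)
     R0 -= 3/2·R1  ⇒  (1, 0, 2)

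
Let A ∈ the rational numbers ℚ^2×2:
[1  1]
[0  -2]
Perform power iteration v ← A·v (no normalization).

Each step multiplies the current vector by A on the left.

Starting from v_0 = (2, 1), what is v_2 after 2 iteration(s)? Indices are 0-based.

v_0 = (2, 1).
v_1 = A·v_0 = (3, -2).
v_2 = A·v_1 = (1, 4).

v_2 = (1, 4)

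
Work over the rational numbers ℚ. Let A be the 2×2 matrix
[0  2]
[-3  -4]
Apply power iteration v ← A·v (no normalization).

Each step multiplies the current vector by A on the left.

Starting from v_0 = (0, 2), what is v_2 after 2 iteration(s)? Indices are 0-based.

v_2 = (-16, 20)

v_0 = (0, 2).
v_1 = A·v_0 = (4, -8).
v_2 = A·v_1 = (-16, 20).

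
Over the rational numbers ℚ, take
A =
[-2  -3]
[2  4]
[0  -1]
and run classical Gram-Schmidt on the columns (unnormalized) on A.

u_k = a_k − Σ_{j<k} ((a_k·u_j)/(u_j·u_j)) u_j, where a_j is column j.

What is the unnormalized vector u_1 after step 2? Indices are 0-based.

Step 1: u_0 = a_0 = (-2, 2, 0).
Step 2: u_1 = a_1 − (7/4)·u_0 = (1/2, 1/2, -1).

u_1 = (1/2, 1/2, -1)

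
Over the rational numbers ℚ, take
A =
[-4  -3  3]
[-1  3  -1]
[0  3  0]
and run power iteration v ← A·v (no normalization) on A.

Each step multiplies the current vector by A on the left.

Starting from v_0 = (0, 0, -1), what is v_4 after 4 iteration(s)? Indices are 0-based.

v_4 = (216, 45, 18)

v_0 = (0, 0, -1).
v_1 = A·v_0 = (-3, 1, 0).
v_2 = A·v_1 = (9, 6, 3).
v_3 = A·v_2 = (-45, 6, 18).
v_4 = A·v_3 = (216, 45, 18).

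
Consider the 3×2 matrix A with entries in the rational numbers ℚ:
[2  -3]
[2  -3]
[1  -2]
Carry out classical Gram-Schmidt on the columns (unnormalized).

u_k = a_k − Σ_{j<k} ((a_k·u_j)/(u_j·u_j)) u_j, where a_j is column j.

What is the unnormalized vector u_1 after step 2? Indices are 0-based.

u_1 = (1/9, 1/9, -4/9)

Step 1: u_0 = a_0 = (2, 2, 1).
Step 2: u_1 = a_1 − (-14/9)·u_0 = (1/9, 1/9, -4/9).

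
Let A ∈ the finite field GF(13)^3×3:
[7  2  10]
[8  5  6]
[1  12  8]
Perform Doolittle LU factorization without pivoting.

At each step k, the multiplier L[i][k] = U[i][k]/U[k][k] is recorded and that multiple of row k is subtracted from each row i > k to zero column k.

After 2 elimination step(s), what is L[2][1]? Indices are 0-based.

[col 0] pivot 7
  R1 -= 3*R0 → (0, 12, 2)  (L[1][0] := 3)
  R2 -= 2*R0 → (0, 8, 1)  (L[2][0] := 2)
[col 1] pivot 12
  R2 -= 5*R1 → (0, 0, 4)  (L[2][1] := 5)

L[2][1] = 5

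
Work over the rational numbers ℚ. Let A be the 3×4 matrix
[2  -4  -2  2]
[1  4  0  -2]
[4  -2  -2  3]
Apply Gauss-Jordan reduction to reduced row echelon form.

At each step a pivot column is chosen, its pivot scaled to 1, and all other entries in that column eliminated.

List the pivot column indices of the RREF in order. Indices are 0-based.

pivot columns: 0, 1, 2

[1] R0 /= 2  ⇒  (1, -2, -1, 1)
     R1 -= 1·R0  ⇒  (0, 6, 1, -3)
     R2 -= 4·R0  ⇒  (0, 6, 2, -1)
[2] R1 /= 6  ⇒  (0, 1, 1/6, -1/2)
     R0 -= -2·R1  ⇒  (1, 0, -2/3, 0)
     R2 -= 6·R1  ⇒  (0, 0, 1, 2)
[3] R2 /= 1  ⇒  (0, 0, 1, 2)
     R0 -= -2/3·R2  ⇒  (1, 0, 0, 4/3)
     R1 -= 1/6·R2  ⇒  (0, 1, 0, -5/6)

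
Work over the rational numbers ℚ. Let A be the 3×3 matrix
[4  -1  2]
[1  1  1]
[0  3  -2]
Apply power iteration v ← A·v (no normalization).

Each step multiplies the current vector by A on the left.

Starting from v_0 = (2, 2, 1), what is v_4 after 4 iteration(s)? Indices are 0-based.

v_4 = (563, 233, 103)

v_0 = (2, 2, 1).
v_1 = A·v_0 = (8, 5, 4).
v_2 = A·v_1 = (35, 17, 7).
v_3 = A·v_2 = (137, 59, 37).
v_4 = A·v_3 = (563, 233, 103).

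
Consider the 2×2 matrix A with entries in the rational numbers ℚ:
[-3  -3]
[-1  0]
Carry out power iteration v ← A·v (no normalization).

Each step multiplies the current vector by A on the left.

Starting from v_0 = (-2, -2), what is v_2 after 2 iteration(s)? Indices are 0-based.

v_0 = (-2, -2).
v_1 = A·v_0 = (12, 2).
v_2 = A·v_1 = (-42, -12).

v_2 = (-42, -12)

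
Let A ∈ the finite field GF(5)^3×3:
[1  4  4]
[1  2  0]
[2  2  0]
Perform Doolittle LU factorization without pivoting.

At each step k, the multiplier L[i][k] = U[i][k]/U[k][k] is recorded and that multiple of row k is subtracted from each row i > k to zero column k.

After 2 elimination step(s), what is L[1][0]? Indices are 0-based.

L[1][0] = 1

Step 1: pivot at (0,0) is 1.
  row1 ← row1 − (1)·row0  ⇒  L[1][0]=1, U row1=(0, 3, 1)
  row2 ← row2 − (2)·row0  ⇒  L[2][0]=2, U row2=(0, 4, 2)
Step 2: pivot at (1,1) is 3.
  row2 ← row2 − (3)·row1  ⇒  L[2][1]=3, U row2=(0, 0, 4)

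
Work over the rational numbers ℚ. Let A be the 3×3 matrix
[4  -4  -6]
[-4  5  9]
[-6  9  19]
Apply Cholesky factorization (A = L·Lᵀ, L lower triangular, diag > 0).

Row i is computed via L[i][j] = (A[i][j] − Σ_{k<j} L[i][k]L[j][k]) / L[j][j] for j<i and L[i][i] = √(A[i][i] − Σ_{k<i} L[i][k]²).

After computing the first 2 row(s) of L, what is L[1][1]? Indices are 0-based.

Step 1: L[0][0] = √(4) = 2.
  L[1][0] = (-4) / L[0][0] = -2.
Step 2: L[1][1] = √(1) = 1.

L[1][1] = 1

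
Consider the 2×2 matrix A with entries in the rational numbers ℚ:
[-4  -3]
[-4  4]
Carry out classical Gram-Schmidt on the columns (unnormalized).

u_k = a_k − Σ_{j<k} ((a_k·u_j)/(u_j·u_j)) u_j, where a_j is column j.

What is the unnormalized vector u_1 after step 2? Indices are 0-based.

Step 1: u_0 = a_0 = (-4, -4).
Step 2: u_1 = a_1 − (-1/8)·u_0 = (-7/2, 7/2).

u_1 = (-7/2, 7/2)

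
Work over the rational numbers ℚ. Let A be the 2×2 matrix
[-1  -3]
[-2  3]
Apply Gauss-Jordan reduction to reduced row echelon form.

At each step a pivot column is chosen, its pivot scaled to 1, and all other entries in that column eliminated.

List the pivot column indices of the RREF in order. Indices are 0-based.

pivot columns: 0, 1

[1] R0 /= -1  ⇒  (1, 3)
     R1 -= -2·R0  ⇒  (0, 9)
[2] R1 /= 9  ⇒  (0, 1)
     R0 -= 3·R1  ⇒  (1, 0)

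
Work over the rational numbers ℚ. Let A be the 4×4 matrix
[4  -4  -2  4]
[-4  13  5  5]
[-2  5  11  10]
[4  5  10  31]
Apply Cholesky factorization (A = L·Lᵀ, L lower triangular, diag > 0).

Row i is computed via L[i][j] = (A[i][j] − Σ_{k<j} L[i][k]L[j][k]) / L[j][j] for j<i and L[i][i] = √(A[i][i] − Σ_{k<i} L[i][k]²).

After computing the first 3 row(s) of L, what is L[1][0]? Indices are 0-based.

Step 1: L[0][0] = √(4) = 2.
  L[1][0] = (-4) / L[0][0] = -2.
Step 2: L[1][1] = √(9) = 3.
  L[2][0] = (-2) / L[0][0] = -1.
  L[2][1] = (3) / L[1][1] = 1.
Step 3: L[2][2] = √(9) = 3.

L[1][0] = -2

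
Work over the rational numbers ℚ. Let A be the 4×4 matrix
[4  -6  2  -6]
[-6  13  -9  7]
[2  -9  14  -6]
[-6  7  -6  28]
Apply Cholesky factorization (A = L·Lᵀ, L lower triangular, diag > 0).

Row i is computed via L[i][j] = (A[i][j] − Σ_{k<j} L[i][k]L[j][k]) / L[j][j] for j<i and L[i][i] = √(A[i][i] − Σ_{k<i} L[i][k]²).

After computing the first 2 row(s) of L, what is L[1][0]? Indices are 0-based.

Step 1: L[0][0] = √(4) = 2.
  L[1][0] = (-6) / L[0][0] = -3.
Step 2: L[1][1] = √(4) = 2.

L[1][0] = -3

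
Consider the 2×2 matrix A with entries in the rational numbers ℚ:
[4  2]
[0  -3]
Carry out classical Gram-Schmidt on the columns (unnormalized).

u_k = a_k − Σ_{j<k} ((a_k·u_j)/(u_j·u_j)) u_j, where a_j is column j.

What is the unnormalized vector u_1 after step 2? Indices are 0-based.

u_1 = (0, -3)

Step 1: u_0 = a_0 = (4, 0).
Step 2: u_1 = a_1 − (1/2)·u_0 = (0, -3).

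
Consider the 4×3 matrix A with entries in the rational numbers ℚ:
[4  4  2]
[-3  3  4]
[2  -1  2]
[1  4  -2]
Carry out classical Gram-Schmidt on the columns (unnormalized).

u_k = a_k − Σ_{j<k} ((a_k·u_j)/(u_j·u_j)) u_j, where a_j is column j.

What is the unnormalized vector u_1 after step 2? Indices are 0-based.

u_1 = (14/5, 39/10, -8/5, 37/10)

Step 1: u_0 = a_0 = (4, -3, 2, 1).
Step 2: u_1 = a_1 − (3/10)·u_0 = (14/5, 39/10, -8/5, 37/10).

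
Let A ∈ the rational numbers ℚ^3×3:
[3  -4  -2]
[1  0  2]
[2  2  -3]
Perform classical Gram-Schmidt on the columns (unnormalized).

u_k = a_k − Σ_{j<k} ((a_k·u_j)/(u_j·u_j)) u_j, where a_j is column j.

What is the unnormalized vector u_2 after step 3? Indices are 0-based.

Step 1: u_0 = a_0 = (3, 1, 2).
Step 2: u_1 = a_1 − (-4/7)·u_0 = (-16/7, 4/7, 22/7).
Step 3: u_2 = a_2 − (-5/7)·u_0 − (-13/54)·u_1 = (-11/27, 77/27, -22/27).

u_2 = (-11/27, 77/27, -22/27)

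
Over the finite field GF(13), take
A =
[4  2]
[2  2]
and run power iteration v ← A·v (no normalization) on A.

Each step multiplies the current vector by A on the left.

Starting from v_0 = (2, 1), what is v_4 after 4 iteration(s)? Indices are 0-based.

v_4 = (7, 9)

v_0 = (2, 1).
v_1 = A·v_0 = (10, 6).
v_2 = A·v_1 = (0, 6).
v_3 = A·v_2 = (12, 12).
v_4 = A·v_3 = (7, 9).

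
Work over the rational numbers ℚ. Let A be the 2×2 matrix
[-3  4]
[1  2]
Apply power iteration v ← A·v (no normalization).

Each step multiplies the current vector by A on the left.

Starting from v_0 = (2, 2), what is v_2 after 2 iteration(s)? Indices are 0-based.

v_2 = (18, 14)

v_0 = (2, 2).
v_1 = A·v_0 = (2, 6).
v_2 = A·v_1 = (18, 14).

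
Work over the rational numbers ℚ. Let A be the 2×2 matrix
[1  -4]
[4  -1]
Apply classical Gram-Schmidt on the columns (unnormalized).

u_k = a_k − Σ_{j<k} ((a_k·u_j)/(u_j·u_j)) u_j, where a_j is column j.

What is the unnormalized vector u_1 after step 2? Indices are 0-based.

u_1 = (-60/17, 15/17)

Step 1: u_0 = a_0 = (1, 4).
Step 2: u_1 = a_1 − (-8/17)·u_0 = (-60/17, 15/17).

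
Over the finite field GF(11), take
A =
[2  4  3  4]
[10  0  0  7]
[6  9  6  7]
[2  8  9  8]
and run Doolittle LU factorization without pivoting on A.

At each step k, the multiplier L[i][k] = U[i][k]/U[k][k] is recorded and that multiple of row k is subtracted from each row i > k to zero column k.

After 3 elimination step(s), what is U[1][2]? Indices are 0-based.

k=0: U[0][0]=2
  eliminate (1,0): mult=5, new row 1: (0, 2, 7, 9); set L[1][0]=5
  eliminate (2,0): mult=3, new row 2: (0, 8, 8, 6); set L[2][0]=3
  eliminate (3,0): mult=1, new row 3: (0, 4, 6, 4); set L[3][0]=1
k=1: U[1][1]=2
  eliminate (2,1): mult=4, new row 2: (0, 0, 2, 3); set L[2][1]=4
  eliminate (3,1): mult=2, new row 3: (0, 0, 3, 8); set L[3][1]=2
k=2: U[2][2]=2
  eliminate (3,2): mult=7, new row 3: (0, 0, 0, 9); set L[3][2]=7

U[1][2] = 7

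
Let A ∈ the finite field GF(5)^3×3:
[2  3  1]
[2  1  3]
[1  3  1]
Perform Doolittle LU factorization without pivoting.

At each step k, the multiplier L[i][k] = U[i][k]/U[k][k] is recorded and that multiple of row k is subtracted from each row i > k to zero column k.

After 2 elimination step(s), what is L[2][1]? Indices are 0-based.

L[2][1] = 3

[col 0] pivot 2
  R1 -= 1*R0 → (0, 3, 2)  (L[1][0] := 1)
  R2 -= 3*R0 → (0, 4, 3)  (L[2][0] := 3)
[col 1] pivot 3
  R2 -= 3*R1 → (0, 0, 2)  (L[2][1] := 3)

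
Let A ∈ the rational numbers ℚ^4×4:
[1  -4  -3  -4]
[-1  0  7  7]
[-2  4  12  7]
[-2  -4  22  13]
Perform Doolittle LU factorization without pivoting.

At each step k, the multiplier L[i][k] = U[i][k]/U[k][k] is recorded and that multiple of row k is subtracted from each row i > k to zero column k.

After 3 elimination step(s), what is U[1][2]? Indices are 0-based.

Step 1: pivot at (0,0) is 1.
  row1 ← row1 − (-1)·row0  ⇒  L[1][0]=-1, U row1=(0, -4, 4, 3)
  row2 ← row2 − (-2)·row0  ⇒  L[2][0]=-2, U row2=(0, -4, 6, -1)
  row3 ← row3 − (-2)·row0  ⇒  L[3][0]=-2, U row3=(0, -12, 16, 5)
Step 2: pivot at (1,1) is -4.
  row2 ← row2 − (1)·row1  ⇒  L[2][1]=1, U row2=(0, 0, 2, -4)
  row3 ← row3 − (3)·row1  ⇒  L[3][1]=3, U row3=(0, 0, 4, -4)
Step 3: pivot at (2,2) is 2.
  row3 ← row3 − (2)·row2  ⇒  L[3][2]=2, U row3=(0, 0, 0, 4)

U[1][2] = 4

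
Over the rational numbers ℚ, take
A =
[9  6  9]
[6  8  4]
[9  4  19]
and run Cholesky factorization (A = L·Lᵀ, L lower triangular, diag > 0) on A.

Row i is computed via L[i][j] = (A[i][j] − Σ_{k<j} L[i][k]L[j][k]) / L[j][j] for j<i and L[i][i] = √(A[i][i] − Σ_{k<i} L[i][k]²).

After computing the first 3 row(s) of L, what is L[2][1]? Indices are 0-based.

L[2][1] = -1

Step 1: L[0][0] = √(9) = 3.
  L[1][0] = (6) / L[0][0] = 2.
Step 2: L[1][1] = √(4) = 2.
  L[2][0] = (9) / L[0][0] = 3.
  L[2][1] = (-2) / L[1][1] = -1.
Step 3: L[2][2] = √(9) = 3.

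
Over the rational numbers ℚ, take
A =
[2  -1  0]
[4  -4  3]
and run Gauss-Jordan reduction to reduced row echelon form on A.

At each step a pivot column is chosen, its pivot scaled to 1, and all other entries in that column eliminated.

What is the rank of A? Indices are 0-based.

step 1: normalize row 0 (÷2) = (1, -1/2, 0)
  row 1: subtract 4×row0 = (0, -2, 3)
step 2: normalize row 1 (÷-2) = (0, 1, -3/2)
  row 0: subtract -1/2×row1 = (1, 0, -3/4)

rank = 2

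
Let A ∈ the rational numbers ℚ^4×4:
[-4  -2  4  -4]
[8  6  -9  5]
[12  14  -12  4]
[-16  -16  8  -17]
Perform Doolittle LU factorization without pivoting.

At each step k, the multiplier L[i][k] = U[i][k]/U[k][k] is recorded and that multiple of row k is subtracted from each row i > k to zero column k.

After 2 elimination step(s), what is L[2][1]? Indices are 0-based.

[col 0] pivot -4
  R1 -= -2*R0 → (0, 2, -1, -3)  (L[1][0] := -2)
  R2 -= -3*R0 → (0, 8, 0, -8)  (L[2][0] := -3)
  R3 -= 4*R0 → (0, -8, -8, -1)  (L[3][0] := 4)
[col 1] pivot 2
  R2 -= 4*R1 → (0, 0, 4, 4)  (L[2][1] := 4)
  R3 -= -4*R1 → (0, 0, -12, -13)  (L[3][1] := -4)

L[2][1] = 4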